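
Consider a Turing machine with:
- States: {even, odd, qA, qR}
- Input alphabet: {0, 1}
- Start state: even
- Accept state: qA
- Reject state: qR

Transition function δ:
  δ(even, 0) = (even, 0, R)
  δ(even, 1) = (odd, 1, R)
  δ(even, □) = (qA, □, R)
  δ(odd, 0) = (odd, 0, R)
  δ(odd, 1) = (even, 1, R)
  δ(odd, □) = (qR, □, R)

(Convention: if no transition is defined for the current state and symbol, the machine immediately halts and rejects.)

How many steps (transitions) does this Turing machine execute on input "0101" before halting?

Execution trace:
Initial: [even]0101
Step 1: δ(even, 0) = (even, 0, R) → 0[even]101
Step 2: δ(even, 1) = (odd, 1, R) → 01[odd]01
Step 3: δ(odd, 0) = (odd, 0, R) → 010[odd]1
Step 4: δ(odd, 1) = (even, 1, R) → 0101[even]□
Step 5: δ(even, □) = (qA, □, R) → 0101□[qA]□

The machine reaches the accept state qA and halts.

The machine executed 5 steps before halting.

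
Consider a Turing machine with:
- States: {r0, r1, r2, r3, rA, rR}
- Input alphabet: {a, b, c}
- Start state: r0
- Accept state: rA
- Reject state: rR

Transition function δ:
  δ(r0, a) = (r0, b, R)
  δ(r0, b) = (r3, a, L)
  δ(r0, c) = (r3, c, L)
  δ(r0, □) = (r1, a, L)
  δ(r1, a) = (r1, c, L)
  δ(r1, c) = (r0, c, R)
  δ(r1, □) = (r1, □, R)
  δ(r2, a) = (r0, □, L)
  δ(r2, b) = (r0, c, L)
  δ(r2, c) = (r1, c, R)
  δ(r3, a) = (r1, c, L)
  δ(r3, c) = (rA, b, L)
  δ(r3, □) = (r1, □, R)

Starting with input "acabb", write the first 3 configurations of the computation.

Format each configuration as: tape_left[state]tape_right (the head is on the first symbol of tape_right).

Transitions applied:
Step 1: δ(r0, a) = (r0, b, R)
Step 2: δ(r0, c) = (r3, c, L)

The first 3 configurations are:
[r0]acabb ⊢ b[r0]cabb ⊢ [r3]bcabb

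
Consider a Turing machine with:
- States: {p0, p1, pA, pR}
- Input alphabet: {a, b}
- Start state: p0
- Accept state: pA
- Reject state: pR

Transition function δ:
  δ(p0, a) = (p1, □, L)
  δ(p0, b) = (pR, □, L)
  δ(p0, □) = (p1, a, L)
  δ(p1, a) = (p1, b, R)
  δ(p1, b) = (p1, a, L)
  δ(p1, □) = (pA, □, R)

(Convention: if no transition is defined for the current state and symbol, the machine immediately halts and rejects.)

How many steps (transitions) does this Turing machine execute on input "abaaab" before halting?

Execution trace:
Initial: [p0]abaaab
Step 1: δ(p0, a) = (p1, □, L) → [p1]□□baaab
Step 2: δ(p1, □) = (pA, □, R) → □[pA]□baaab

The machine reaches the accept state pA and halts.

The machine executed 2 steps before halting.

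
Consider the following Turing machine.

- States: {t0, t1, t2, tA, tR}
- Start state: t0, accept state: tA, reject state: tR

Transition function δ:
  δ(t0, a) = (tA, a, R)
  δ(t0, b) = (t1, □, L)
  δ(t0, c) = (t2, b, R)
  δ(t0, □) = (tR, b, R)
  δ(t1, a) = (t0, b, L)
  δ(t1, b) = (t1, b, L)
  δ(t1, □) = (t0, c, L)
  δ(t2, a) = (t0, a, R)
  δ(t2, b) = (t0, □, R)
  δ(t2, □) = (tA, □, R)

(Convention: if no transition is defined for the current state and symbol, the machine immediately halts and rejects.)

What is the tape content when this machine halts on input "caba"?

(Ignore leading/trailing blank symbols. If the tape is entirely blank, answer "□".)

Execution trace:
Initial: [t0]caba
Step 1: δ(t0, c) = (t2, b, R) → b[t2]aba
Step 2: δ(t2, a) = (t0, a, R) → ba[t0]ba
Step 3: δ(t0, b) = (t1, □, L) → b[t1]a□a
Step 4: δ(t1, a) = (t0, b, L) → [t0]bb□a
Step 5: δ(t0, b) = (t1, □, L) → [t1]□□b□a
Step 6: δ(t1, □) = (t0, c, L) → [t0]□c□b□a
Step 7: δ(t0, □) = (tR, b, R) → b[tR]c□b□a

The machine reaches the reject state tR and halts.

Final tape (ignoring leading/trailing blanks): bc□b□a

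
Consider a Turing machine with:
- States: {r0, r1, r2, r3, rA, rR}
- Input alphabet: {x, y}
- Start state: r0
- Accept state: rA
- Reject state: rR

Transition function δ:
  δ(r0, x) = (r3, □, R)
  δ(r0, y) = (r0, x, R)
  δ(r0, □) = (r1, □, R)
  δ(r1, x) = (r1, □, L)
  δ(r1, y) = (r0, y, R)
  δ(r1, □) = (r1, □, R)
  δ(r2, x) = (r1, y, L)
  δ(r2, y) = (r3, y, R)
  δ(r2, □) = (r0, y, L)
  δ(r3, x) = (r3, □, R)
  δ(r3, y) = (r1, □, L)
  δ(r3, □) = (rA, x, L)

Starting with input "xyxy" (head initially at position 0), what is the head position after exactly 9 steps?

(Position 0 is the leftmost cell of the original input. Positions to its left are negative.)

Execution trace (head position shown):
Step 0: [r0]xyxy  (head at position 0)
Step 1: move right → □[r3]yxy  (head at position 1)
Step 2: move left → [r1]□□xy  (head at position 0)
Step 3: move right → □[r1]□xy  (head at position 1)
Step 4: move right → □□[r1]xy  (head at position 2)
Step 5: move left → □[r1]□□y  (head at position 1)
Step 6: move right → □□[r1]□y  (head at position 2)
Step 7: move right → □□□[r1]y  (head at position 3)
Step 8: move right → □□□y[r0]□  (head at position 4)
Step 9: move right → □□□y□[r1]□  (head at position 5)

After 9 steps, the head is at position 5.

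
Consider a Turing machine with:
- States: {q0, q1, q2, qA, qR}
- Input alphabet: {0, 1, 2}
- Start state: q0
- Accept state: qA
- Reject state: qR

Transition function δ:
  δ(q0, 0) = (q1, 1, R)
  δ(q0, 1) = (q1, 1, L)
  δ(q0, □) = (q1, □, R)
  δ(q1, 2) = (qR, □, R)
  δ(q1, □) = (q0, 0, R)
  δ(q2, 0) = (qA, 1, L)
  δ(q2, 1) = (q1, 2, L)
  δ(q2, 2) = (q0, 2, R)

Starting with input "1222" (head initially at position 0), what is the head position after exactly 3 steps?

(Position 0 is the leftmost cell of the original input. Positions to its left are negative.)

Execution trace (head position shown):
Step 0: [q0]1222  (head at position 0)
Step 1: move left → [q1]□1222  (head at position -1)
Step 2: move right → 0[q0]1222  (head at position 0)
Step 3: move left → [q1]01222  (head at position -1)

After 3 steps, the head is at position -1.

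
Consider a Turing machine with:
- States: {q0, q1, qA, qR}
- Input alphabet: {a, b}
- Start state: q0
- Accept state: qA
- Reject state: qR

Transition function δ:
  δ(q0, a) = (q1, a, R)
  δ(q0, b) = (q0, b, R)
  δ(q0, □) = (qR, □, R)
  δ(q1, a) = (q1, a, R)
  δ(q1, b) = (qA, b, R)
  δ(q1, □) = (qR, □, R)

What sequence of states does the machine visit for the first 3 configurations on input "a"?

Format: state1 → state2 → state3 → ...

Execution trace:
Initial: [q0]a
Step 1: δ(q0, a) = (q1, a, R) → a[q1]□
Step 2: δ(q1, □) = (qR, □, R) → a□[qR]□

The machine reaches the reject state qR and halts.

State sequence: q0 → q1 → qR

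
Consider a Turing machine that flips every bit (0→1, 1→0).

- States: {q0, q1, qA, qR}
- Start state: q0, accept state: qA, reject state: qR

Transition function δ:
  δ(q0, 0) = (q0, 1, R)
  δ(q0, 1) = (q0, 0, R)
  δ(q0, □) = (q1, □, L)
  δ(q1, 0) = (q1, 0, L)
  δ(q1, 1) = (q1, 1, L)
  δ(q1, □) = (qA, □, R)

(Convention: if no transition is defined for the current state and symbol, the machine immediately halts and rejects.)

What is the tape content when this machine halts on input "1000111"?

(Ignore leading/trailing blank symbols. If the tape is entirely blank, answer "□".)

Execution trace:
Initial: [q0]1000111
Step 1: δ(q0, 1) = (q0, 0, R) → 0[q0]000111
Step 2: δ(q0, 0) = (q0, 1, R) → 01[q0]00111
Step 3: δ(q0, 0) = (q0, 1, R) → 011[q0]0111
Step 4: δ(q0, 0) = (q0, 1, R) → 0111[q0]111
Step 5: δ(q0, 1) = (q0, 0, R) → 01110[q0]11
Step 6: δ(q0, 1) = (q0, 0, R) → 011100[q0]1
Step 7: δ(q0, 1) = (q0, 0, R) → 0111000[q0]□
Step 8: δ(q0, □) = (q1, □, L) → 011100[q1]0□
Step 9: δ(q1, 0) = (q1, 0, L) → 01110[q1]00□
Step 10: δ(q1, 0) = (q1, 0, L) → 0111[q1]000□
Step 11: δ(q1, 0) = (q1, 0, L) → 011[q1]1000□
Step 12: δ(q1, 1) = (q1, 1, L) → 01[q1]11000□
Step 13: δ(q1, 1) = (q1, 1, L) → 0[q1]111000□
Step 14: δ(q1, 1) = (q1, 1, L) → [q1]0111000□
Step 15: δ(q1, 0) = (q1, 0, L) → [q1]□0111000□
Step 16: δ(q1, □) = (qA, □, R) → □[qA]0111000□

The machine reaches the accept state qA and halts.

Final tape (ignoring leading/trailing blanks): 0111000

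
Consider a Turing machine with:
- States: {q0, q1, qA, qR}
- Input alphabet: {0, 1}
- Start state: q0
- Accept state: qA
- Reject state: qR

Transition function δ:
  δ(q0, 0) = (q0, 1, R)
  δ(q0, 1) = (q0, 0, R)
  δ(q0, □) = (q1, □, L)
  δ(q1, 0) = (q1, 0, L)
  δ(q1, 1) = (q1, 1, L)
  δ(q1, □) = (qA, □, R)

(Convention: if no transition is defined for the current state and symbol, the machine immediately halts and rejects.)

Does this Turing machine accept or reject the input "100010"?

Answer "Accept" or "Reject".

Execution trace:
Initial: [q0]100010
Step 1: δ(q0, 1) = (q0, 0, R) → 0[q0]00010
Step 2: δ(q0, 0) = (q0, 1, R) → 01[q0]0010
Step 3: δ(q0, 0) = (q0, 1, R) → 011[q0]010
Step 4: δ(q0, 0) = (q0, 1, R) → 0111[q0]10
Step 5: δ(q0, 1) = (q0, 0, R) → 01110[q0]0
Step 6: δ(q0, 0) = (q0, 1, R) → 011101[q0]□
Step 7: δ(q0, □) = (q1, □, L) → 01110[q1]1□
Step 8: δ(q1, 1) = (q1, 1, L) → 0111[q1]01□
Step 9: δ(q1, 0) = (q1, 0, L) → 011[q1]101□
Step 10: δ(q1, 1) = (q1, 1, L) → 01[q1]1101□
Step 11: δ(q1, 1) = (q1, 1, L) → 0[q1]11101□
Step 12: δ(q1, 1) = (q1, 1, L) → [q1]011101□
Step 13: δ(q1, 0) = (q1, 0, L) → [q1]□011101□
Step 14: δ(q1, □) = (qA, □, R) → □[qA]011101□

The machine reaches the accept state qA and halts.

Answer: Accept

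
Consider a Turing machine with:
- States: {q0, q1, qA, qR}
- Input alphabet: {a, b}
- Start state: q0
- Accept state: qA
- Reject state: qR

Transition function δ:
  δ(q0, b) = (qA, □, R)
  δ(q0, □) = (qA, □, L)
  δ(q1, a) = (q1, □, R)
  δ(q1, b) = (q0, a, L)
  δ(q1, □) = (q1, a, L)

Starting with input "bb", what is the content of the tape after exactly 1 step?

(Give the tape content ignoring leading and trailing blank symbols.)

Execution trace:
Initial: [q0]bb
Step 1: δ(q0, b) = (qA, □, R) → □[qA]b

The machine reaches the accept state qA and halts.

After 1 step, the tape (ignoring leading/trailing blanks) is: b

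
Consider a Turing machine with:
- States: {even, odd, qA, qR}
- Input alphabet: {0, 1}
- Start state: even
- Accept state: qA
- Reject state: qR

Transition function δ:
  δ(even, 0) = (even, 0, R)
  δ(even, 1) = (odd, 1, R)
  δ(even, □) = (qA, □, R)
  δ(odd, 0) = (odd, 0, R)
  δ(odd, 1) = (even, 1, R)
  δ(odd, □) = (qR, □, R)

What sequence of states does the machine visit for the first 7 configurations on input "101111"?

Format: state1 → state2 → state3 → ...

Execution trace:
Initial: [even]101111
Step 1: δ(even, 1) = (odd, 1, R) → 1[odd]01111
Step 2: δ(odd, 0) = (odd, 0, R) → 10[odd]1111
Step 3: δ(odd, 1) = (even, 1, R) → 101[even]111
Step 4: δ(even, 1) = (odd, 1, R) → 1011[odd]11
Step 5: δ(odd, 1) = (even, 1, R) → 10111[even]1
Step 6: δ(even, 1) = (odd, 1, R) → 101111[odd]□

State sequence: even → odd → odd → even → odd → even → odd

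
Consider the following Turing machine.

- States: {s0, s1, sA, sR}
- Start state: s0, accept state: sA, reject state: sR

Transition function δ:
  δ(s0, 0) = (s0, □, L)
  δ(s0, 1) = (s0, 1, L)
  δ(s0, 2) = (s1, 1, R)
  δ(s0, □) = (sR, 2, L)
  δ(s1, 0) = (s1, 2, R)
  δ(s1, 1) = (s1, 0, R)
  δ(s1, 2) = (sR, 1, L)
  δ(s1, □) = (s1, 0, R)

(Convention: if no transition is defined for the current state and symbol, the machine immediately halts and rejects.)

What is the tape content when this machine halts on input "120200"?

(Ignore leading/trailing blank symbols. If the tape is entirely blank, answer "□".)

Execution trace:
Initial: [s0]120200
Step 1: δ(s0, 1) = (s0, 1, L) → [s0]□120200
Step 2: δ(s0, □) = (sR, 2, L) → [sR]□2120200

The machine reaches the reject state sR and halts.

Final tape (ignoring leading/trailing blanks): 2120200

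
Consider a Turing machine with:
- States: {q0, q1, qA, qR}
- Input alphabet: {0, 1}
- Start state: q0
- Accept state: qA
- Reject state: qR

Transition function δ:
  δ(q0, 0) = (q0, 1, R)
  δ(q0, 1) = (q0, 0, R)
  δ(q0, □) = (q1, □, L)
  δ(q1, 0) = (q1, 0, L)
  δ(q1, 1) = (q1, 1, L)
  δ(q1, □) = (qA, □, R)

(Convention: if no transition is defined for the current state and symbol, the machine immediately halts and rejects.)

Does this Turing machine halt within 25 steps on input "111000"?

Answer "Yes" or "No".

Execution trace:
Initial: [q0]111000
Step 1: δ(q0, 1) = (q0, 0, R) → 0[q0]11000
Step 2: δ(q0, 1) = (q0, 0, R) → 00[q0]1000
Step 3: δ(q0, 1) = (q0, 0, R) → 000[q0]000
Step 4: δ(q0, 0) = (q0, 1, R) → 0001[q0]00
Step 5: δ(q0, 0) = (q0, 1, R) → 00011[q0]0
Step 6: δ(q0, 0) = (q0, 1, R) → 000111[q0]□
Step 7: δ(q0, □) = (q1, □, L) → 00011[q1]1□
Step 8: δ(q1, 1) = (q1, 1, L) → 0001[q1]11□
Step 9: δ(q1, 1) = (q1, 1, L) → 000[q1]111□
Step 10: δ(q1, 1) = (q1, 1, L) → 00[q1]0111□
Step 11: δ(q1, 0) = (q1, 0, L) → 0[q1]00111□
Step 12: δ(q1, 0) = (q1, 0, L) → [q1]000111□
Step 13: δ(q1, 0) = (q1, 0, L) → [q1]□000111□
Step 14: δ(q1, □) = (qA, □, R) → □[qA]000111□

The machine reaches the accept state qA and halts.
The machine halted after 14 steps (within the 25-step bound).

Answer: Yes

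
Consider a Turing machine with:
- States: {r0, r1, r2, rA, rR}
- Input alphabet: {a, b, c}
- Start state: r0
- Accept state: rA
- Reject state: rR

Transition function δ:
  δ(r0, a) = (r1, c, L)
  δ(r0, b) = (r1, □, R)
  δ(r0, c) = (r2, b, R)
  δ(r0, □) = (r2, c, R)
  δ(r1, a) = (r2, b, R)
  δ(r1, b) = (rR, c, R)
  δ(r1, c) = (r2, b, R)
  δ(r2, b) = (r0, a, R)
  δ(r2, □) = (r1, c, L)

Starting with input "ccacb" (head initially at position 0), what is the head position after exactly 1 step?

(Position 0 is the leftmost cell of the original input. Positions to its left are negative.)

Execution trace (head position shown):
Step 0: [r0]ccacb  (head at position 0)
Step 1: move right → b[r2]cacb  (head at position 1)

After 1 step, the head is at position 1.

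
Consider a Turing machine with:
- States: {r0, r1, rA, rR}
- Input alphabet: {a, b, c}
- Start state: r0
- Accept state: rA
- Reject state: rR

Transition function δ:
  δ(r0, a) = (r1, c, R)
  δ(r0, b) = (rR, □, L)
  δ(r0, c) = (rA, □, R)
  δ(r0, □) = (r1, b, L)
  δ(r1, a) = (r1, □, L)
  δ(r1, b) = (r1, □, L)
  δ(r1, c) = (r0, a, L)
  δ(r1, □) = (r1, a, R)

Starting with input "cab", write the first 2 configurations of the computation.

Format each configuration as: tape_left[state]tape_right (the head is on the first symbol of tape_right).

Transitions applied:
Step 1: δ(r0, c) = (rA, □, R)

The first 2 configurations are:
[r0]cab ⊢ □[rA]ab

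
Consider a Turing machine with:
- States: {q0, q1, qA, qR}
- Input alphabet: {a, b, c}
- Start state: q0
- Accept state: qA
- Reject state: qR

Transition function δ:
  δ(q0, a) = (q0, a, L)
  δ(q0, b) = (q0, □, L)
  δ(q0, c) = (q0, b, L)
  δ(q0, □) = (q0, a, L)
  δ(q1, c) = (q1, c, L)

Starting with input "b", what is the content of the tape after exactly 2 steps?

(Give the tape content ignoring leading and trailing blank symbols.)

Execution trace:
Initial: [q0]b
Step 1: δ(q0, b) = (q0, □, L) → [q0]□□
Step 2: δ(q0, □) = (q0, a, L) → [q0]□a□

After 2 steps, the tape (ignoring leading/trailing blanks) is: a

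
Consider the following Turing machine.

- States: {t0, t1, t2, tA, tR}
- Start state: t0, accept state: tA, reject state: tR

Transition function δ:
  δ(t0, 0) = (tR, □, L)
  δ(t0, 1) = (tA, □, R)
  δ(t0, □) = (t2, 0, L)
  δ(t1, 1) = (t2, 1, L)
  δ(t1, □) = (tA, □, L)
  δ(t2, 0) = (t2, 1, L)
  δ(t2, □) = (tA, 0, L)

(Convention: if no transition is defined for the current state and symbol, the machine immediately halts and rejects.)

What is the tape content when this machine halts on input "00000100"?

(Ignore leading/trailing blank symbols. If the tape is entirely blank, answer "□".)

Execution trace:
Initial: [t0]00000100
Step 1: δ(t0, 0) = (tR, □, L) → [tR]□□0000100

The machine reaches the reject state tR and halts.

Final tape (ignoring leading/trailing blanks): 0000100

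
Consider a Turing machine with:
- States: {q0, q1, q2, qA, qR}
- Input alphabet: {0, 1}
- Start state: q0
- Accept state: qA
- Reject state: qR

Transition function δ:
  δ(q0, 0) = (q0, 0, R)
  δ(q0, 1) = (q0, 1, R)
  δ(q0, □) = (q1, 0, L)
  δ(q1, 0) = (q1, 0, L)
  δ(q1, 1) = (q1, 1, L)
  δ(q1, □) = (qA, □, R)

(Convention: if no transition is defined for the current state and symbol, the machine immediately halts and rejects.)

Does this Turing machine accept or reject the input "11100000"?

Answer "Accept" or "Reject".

Execution trace:
Initial: [q0]11100000
Step 1: δ(q0, 1) = (q0, 1, R) → 1[q0]1100000
Step 2: δ(q0, 1) = (q0, 1, R) → 11[q0]100000
Step 3: δ(q0, 1) = (q0, 1, R) → 111[q0]00000
Step 4: δ(q0, 0) = (q0, 0, R) → 1110[q0]0000
Step 5: δ(q0, 0) = (q0, 0, R) → 11100[q0]000
Step 6: δ(q0, 0) = (q0, 0, R) → 111000[q0]00
Step 7: δ(q0, 0) = (q0, 0, R) → 1110000[q0]0
Step 8: δ(q0, 0) = (q0, 0, R) → 11100000[q0]□
Step 9: δ(q0, □) = (q1, 0, L) → 1110000[q1]00
Step 10: δ(q1, 0) = (q1, 0, L) → 111000[q1]000
Step 11: δ(q1, 0) = (q1, 0, L) → 11100[q1]0000
Step 12: δ(q1, 0) = (q1, 0, L) → 1110[q1]00000
Step 13: δ(q1, 0) = (q1, 0, L) → 111[q1]000000
Step 14: δ(q1, 0) = (q1, 0, L) → 11[q1]1000000
Step 15: δ(q1, 1) = (q1, 1, L) → 1[q1]11000000
Step 16: δ(q1, 1) = (q1, 1, L) → [q1]111000000
Step 17: δ(q1, 1) = (q1, 1, L) → [q1]□111000000
Step 18: δ(q1, □) = (qA, □, R) → □[qA]111000000

The machine reaches the accept state qA and halts.

Answer: Accept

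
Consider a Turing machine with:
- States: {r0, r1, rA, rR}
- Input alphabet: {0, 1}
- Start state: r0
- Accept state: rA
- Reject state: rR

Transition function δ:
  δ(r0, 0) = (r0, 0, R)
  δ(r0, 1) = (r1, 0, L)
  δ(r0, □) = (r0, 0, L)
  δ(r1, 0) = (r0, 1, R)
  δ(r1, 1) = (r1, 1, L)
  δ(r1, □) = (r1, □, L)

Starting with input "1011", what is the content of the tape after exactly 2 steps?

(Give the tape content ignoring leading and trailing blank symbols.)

Execution trace:
Initial: [r0]1011
Step 1: δ(r0, 1) = (r1, 0, L) → [r1]□0011
Step 2: δ(r1, □) = (r1, □, L) → [r1]□□0011

After 2 steps, the tape (ignoring leading/trailing blanks) is: 0011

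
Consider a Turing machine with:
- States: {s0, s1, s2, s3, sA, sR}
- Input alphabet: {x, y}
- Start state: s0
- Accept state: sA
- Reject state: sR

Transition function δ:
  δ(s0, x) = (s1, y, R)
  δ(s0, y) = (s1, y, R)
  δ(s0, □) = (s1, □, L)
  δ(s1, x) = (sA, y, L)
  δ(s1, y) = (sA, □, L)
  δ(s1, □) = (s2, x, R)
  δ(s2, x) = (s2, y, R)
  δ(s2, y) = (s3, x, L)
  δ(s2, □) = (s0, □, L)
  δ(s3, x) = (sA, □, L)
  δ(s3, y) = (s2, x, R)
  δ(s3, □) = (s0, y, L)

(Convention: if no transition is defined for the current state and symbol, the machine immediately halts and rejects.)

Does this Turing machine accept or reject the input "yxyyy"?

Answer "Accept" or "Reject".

Execution trace:
Initial: [s0]yxyyy
Step 1: δ(s0, y) = (s1, y, R) → y[s1]xyyy
Step 2: δ(s1, x) = (sA, y, L) → [sA]yyyyy

The machine reaches the accept state sA and halts.

Answer: Accept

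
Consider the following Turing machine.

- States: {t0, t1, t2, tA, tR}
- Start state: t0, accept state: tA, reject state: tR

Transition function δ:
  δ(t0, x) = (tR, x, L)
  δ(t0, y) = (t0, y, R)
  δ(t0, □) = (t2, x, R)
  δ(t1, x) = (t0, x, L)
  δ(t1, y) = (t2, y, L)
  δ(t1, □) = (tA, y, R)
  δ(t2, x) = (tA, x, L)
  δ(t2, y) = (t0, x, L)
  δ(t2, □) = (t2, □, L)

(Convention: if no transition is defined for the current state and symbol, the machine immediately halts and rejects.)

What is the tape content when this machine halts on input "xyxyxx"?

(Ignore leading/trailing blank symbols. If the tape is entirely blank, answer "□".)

Execution trace:
Initial: [t0]xyxyxx
Step 1: δ(t0, x) = (tR, x, L) → [tR]□xyxyxx

The machine reaches the reject state tR and halts.

Final tape (ignoring leading/trailing blanks): xyxyxx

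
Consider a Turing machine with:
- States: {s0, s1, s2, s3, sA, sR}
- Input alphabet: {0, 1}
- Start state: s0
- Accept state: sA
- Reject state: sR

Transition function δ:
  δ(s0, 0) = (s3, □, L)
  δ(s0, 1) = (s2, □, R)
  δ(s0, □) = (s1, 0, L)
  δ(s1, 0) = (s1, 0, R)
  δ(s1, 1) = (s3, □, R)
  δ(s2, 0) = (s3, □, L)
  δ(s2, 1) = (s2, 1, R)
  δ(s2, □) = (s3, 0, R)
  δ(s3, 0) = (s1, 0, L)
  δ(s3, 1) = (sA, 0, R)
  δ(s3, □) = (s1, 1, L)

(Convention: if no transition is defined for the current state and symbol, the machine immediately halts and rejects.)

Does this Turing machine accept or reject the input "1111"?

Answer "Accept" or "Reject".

Execution trace:
Initial: [s0]1111
Step 1: δ(s0, 1) = (s2, □, R) → □[s2]111
Step 2: δ(s2, 1) = (s2, 1, R) → □1[s2]11
Step 3: δ(s2, 1) = (s2, 1, R) → □11[s2]1
Step 4: δ(s2, 1) = (s2, 1, R) → □111[s2]□
Step 5: δ(s2, □) = (s3, 0, R) → □1110[s3]□
Step 6: δ(s3, □) = (s1, 1, L) → □111[s1]01
Step 7: δ(s1, 0) = (s1, 0, R) → □1110[s1]1
Step 8: δ(s1, 1) = (s3, □, R) → □1110□[s3]□
Step 9: δ(s3, □) = (s1, 1, L) → □1110[s1]□1

No transition is defined for δ(s1, □). By convention the machine halts and rejects.

Answer: Reject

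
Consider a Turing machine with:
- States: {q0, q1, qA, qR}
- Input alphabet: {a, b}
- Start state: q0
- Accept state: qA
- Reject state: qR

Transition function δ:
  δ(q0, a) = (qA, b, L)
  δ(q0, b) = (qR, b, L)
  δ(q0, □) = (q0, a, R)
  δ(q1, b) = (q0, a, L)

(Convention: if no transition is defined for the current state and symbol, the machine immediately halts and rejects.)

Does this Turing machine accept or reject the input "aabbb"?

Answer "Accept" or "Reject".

Execution trace:
Initial: [q0]aabbb
Step 1: δ(q0, a) = (qA, b, L) → [qA]□babbb

The machine reaches the accept state qA and halts.

Answer: Accept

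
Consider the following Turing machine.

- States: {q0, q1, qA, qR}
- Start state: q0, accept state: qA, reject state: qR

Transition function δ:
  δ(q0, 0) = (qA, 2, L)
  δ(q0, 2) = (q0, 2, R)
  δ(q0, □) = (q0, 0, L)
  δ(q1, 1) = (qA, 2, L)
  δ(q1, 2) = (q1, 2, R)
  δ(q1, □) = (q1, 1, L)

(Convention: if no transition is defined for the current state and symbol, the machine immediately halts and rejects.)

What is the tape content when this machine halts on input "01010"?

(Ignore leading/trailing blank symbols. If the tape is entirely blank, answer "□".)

Execution trace:
Initial: [q0]01010
Step 1: δ(q0, 0) = (qA, 2, L) → [qA]□21010

The machine reaches the accept state qA and halts.

Final tape (ignoring leading/trailing blanks): 21010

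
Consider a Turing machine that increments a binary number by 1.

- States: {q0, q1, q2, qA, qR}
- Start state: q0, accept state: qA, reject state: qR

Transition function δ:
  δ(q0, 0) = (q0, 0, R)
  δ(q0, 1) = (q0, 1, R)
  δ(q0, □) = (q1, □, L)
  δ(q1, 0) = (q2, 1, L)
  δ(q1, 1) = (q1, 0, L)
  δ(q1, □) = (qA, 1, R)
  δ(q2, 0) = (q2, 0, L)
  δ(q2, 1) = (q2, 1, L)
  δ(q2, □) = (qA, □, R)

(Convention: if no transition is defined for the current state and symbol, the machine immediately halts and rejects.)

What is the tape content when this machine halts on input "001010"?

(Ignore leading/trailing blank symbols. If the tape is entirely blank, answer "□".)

Execution trace:
Initial: [q0]001010
Step 1: δ(q0, 0) = (q0, 0, R) → 0[q0]01010
Step 2: δ(q0, 0) = (q0, 0, R) → 00[q0]1010
Step 3: δ(q0, 1) = (q0, 1, R) → 001[q0]010
Step 4: δ(q0, 0) = (q0, 0, R) → 0010[q0]10
Step 5: δ(q0, 1) = (q0, 1, R) → 00101[q0]0
Step 6: δ(q0, 0) = (q0, 0, R) → 001010[q0]□
Step 7: δ(q0, □) = (q1, □, L) → 00101[q1]0□
Step 8: δ(q1, 0) = (q2, 1, L) → 0010[q2]11□
Step 9: δ(q2, 1) = (q2, 1, L) → 001[q2]011□
Step 10: δ(q2, 0) = (q2, 0, L) → 00[q2]1011□
Step 11: δ(q2, 1) = (q2, 1, L) → 0[q2]01011□
Step 12: δ(q2, 0) = (q2, 0, L) → [q2]001011□
Step 13: δ(q2, 0) = (q2, 0, L) → [q2]□001011□
Step 14: δ(q2, □) = (qA, □, R) → □[qA]001011□

The machine reaches the accept state qA and halts.

Final tape (ignoring leading/trailing blanks): 001011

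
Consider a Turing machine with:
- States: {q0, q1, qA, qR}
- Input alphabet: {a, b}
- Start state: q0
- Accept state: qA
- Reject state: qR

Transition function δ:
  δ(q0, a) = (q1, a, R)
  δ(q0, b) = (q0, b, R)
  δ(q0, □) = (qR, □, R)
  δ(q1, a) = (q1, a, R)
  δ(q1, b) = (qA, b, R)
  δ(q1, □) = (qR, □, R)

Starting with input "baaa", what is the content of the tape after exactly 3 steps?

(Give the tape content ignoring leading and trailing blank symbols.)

Execution trace:
Initial: [q0]baaa
Step 1: δ(q0, b) = (q0, b, R) → b[q0]aaa
Step 2: δ(q0, a) = (q1, a, R) → ba[q1]aa
Step 3: δ(q1, a) = (q1, a, R) → baa[q1]a

After 3 steps, the tape (ignoring leading/trailing blanks) is: baaa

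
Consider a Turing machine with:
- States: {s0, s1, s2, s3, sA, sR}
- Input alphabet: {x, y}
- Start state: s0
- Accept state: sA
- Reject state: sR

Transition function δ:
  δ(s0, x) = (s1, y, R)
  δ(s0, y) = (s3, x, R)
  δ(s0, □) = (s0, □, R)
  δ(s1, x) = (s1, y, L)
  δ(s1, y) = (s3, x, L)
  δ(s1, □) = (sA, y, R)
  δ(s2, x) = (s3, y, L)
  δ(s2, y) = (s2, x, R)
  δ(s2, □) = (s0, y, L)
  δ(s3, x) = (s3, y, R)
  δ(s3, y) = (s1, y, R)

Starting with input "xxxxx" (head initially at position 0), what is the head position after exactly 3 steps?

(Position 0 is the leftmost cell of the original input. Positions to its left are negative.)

Execution trace (head position shown):
Step 0: [s0]xxxxx  (head at position 0)
Step 1: move right → y[s1]xxxx  (head at position 1)
Step 2: move left → [s1]yyxxx  (head at position 0)
Step 3: move left → [s3]□xyxxx  (head at position -1)

After 3 steps, the head is at position -1.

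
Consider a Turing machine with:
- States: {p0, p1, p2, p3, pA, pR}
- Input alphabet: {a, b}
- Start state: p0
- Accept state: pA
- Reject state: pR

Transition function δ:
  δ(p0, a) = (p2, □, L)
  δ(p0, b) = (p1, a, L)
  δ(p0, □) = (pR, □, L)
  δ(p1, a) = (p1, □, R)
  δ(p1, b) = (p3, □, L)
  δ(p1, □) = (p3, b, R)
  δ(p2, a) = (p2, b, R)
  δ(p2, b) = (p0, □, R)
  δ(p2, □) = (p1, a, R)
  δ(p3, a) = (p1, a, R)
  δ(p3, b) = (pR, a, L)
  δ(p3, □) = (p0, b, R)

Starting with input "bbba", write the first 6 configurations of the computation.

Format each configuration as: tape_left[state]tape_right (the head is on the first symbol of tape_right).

Transitions applied:
Step 1: δ(p0, b) = (p1, a, L)
Step 2: δ(p1, □) = (p3, b, R)
Step 3: δ(p3, a) = (p1, a, R)
Step 4: δ(p1, b) = (p3, □, L)
Step 5: δ(p3, a) = (p1, a, R)

The first 6 configurations are:
[p0]bbba ⊢ [p1]□abba ⊢ b[p3]abba ⊢ ba[p1]bba ⊢ b[p3]a□ba ⊢ ba[p1]□ba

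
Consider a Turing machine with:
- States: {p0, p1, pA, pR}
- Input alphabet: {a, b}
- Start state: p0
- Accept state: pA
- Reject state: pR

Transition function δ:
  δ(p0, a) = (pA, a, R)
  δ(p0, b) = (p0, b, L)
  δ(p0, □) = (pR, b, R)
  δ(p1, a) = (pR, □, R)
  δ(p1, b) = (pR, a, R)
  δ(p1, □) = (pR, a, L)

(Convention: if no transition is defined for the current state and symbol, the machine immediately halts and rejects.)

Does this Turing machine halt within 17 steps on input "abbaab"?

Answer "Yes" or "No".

Execution trace:
Initial: [p0]abbaab
Step 1: δ(p0, a) = (pA, a, R) → a[pA]bbaab

The machine reaches the accept state pA and halts.
The machine halted after 1 step (within the 17-step bound).

Answer: Yes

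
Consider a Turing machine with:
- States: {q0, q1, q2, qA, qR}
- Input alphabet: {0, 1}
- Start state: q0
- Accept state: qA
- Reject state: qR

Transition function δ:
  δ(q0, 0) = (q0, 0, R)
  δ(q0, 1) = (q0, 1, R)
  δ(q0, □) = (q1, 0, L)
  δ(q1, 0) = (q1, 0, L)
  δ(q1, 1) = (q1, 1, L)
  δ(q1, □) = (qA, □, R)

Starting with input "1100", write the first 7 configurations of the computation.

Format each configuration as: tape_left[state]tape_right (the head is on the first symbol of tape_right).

Transitions applied:
Step 1: δ(q0, 1) = (q0, 1, R)
Step 2: δ(q0, 1) = (q0, 1, R)
Step 3: δ(q0, 0) = (q0, 0, R)
Step 4: δ(q0, 0) = (q0, 0, R)
Step 5: δ(q0, □) = (q1, 0, L)
Step 6: δ(q1, 0) = (q1, 0, L)

The first 7 configurations are:
[q0]1100 ⊢ 1[q0]100 ⊢ 11[q0]00 ⊢ 110[q0]0 ⊢ 1100[q0]□ ⊢ 110[q1]00 ⊢ 11[q1]000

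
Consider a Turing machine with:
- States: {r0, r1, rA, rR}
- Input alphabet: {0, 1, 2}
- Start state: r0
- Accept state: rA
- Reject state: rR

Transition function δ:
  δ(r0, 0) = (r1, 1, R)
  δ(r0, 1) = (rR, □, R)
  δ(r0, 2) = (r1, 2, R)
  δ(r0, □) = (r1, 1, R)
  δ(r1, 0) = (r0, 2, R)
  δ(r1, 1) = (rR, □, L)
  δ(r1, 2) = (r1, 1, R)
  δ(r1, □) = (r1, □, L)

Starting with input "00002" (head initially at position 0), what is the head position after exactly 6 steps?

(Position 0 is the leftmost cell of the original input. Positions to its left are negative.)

Execution trace (head position shown):
Step 0: [r0]00002  (head at position 0)
Step 1: move right → 1[r1]0002  (head at position 1)
Step 2: move right → 12[r0]002  (head at position 2)
Step 3: move right → 121[r1]02  (head at position 3)
Step 4: move right → 1212[r0]2  (head at position 4)
Step 5: move right → 12122[r1]□  (head at position 5)
Step 6: move left → 1212[r1]2□  (head at position 4)

After 6 steps, the head is at position 4.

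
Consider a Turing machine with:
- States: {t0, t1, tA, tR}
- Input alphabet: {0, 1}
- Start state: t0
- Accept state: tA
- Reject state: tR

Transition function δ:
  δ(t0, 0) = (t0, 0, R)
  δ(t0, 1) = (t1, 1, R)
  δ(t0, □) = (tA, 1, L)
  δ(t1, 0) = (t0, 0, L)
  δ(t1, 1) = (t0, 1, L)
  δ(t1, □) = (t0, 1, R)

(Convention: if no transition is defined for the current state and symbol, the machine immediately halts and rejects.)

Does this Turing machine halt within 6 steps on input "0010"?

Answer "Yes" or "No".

Execution trace:
Initial: [t0]0010
Step 1: δ(t0, 0) = (t0, 0, R) → 0[t0]010
Step 2: δ(t0, 0) = (t0, 0, R) → 00[t0]10
Step 3: δ(t0, 1) = (t1, 1, R) → 001[t1]0
Step 4: δ(t1, 0) = (t0, 0, L) → 00[t0]10
Step 5: δ(t0, 1) = (t1, 1, R) → 001[t1]0
Step 6: δ(t1, 0) = (t0, 0, L) → 00[t0]10

The machine has not reached a halting state after 6 steps.
The machine did not halt within the 6-step bound.

Answer: No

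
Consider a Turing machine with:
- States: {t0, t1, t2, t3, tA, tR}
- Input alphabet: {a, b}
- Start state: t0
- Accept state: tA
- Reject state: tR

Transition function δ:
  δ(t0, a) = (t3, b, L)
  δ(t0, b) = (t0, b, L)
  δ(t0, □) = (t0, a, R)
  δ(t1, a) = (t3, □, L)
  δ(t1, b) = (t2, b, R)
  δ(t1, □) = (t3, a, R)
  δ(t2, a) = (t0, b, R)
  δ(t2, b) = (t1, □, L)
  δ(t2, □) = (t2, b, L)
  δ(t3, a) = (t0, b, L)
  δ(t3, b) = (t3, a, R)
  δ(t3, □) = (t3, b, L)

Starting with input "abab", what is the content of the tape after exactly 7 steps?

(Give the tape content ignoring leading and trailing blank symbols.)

Execution trace:
Initial: [t0]abab
Step 1: δ(t0, a) = (t3, b, L) → [t3]□bbab
Step 2: δ(t3, □) = (t3, b, L) → [t3]□bbbab
Step 3: δ(t3, □) = (t3, b, L) → [t3]□bbbbab
Step 4: δ(t3, □) = (t3, b, L) → [t3]□bbbbbab
Step 5: δ(t3, □) = (t3, b, L) → [t3]□bbbbbbab
Step 6: δ(t3, □) = (t3, b, L) → [t3]□bbbbbbbab
Step 7: δ(t3, □) = (t3, b, L) → [t3]□bbbbbbbbab

After 7 steps, the tape (ignoring leading/trailing blanks) is: bbbbbbbbab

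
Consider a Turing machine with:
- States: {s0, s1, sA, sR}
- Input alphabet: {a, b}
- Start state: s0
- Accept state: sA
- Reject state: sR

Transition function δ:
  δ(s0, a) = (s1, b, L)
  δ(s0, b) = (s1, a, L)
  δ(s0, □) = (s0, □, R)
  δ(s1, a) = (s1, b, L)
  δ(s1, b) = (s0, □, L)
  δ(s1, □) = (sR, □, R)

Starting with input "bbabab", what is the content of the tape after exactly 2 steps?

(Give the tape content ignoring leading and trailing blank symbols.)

Execution trace:
Initial: [s0]bbabab
Step 1: δ(s0, b) = (s1, a, L) → [s1]□ababab
Step 2: δ(s1, □) = (sR, □, R) → □[sR]ababab

The machine reaches the reject state sR and halts.

After 2 steps, the tape (ignoring leading/trailing blanks) is: ababab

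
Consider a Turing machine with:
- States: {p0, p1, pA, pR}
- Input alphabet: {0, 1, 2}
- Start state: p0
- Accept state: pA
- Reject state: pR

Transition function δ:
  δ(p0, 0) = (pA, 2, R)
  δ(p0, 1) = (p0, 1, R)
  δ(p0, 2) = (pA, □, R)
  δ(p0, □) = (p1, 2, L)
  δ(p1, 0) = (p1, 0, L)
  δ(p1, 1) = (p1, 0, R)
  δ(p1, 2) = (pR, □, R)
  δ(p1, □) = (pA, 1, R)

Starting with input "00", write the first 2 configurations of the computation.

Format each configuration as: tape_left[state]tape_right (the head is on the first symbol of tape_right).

Transitions applied:
Step 1: δ(p0, 0) = (pA, 2, R)

The first 2 configurations are:
[p0]00 ⊢ 2[pA]0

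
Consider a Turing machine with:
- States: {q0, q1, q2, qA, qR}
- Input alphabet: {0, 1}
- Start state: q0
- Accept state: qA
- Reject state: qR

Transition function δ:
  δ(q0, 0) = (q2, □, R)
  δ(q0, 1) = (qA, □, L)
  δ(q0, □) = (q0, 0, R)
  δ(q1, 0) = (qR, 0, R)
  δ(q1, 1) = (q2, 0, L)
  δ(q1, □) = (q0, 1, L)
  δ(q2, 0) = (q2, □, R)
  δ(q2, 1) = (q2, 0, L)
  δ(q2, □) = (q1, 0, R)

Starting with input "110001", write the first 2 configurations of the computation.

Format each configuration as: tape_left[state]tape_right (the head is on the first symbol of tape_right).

Transitions applied:
Step 1: δ(q0, 1) = (qA, □, L)

The first 2 configurations are:
[q0]110001 ⊢ [qA]□□10001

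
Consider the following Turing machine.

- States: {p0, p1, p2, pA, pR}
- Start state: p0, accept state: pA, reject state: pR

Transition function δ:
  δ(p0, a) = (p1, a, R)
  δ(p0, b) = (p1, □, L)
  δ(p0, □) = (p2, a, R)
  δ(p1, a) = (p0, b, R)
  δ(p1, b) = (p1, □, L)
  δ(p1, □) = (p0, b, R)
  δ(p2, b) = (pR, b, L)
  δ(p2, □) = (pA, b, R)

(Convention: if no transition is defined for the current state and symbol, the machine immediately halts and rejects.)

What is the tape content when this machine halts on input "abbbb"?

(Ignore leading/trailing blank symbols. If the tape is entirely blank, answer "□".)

Execution trace:
Initial: [p0]abbbb
Step 1: δ(p0, a) = (p1, a, R) → a[p1]bbbb
Step 2: δ(p1, b) = (p1, □, L) → [p1]a□bbb
Step 3: δ(p1, a) = (p0, b, R) → b[p0]□bbb
Step 4: δ(p0, □) = (p2, a, R) → ba[p2]bbb
Step 5: δ(p2, b) = (pR, b, L) → b[pR]abbb

The machine reaches the reject state pR and halts.

Final tape (ignoring leading/trailing blanks): babbb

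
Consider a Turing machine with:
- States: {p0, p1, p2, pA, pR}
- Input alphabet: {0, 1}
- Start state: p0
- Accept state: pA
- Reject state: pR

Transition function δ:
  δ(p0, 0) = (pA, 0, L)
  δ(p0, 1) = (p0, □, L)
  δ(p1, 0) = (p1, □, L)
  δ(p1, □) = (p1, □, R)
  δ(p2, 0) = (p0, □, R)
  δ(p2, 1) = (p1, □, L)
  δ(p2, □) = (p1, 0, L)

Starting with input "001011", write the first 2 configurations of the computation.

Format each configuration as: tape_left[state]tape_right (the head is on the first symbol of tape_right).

Transitions applied:
Step 1: δ(p0, 0) = (pA, 0, L)

The first 2 configurations are:
[p0]001011 ⊢ [pA]□001011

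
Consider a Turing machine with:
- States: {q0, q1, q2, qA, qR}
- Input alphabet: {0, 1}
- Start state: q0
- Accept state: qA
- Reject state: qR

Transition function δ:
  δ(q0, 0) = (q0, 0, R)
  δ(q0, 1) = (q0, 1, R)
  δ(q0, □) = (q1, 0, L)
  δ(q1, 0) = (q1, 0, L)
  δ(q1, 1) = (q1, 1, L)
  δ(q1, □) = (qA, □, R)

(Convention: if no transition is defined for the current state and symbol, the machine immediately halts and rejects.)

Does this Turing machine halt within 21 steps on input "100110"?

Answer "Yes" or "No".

Execution trace:
Initial: [q0]100110
Step 1: δ(q0, 1) = (q0, 1, R) → 1[q0]00110
Step 2: δ(q0, 0) = (q0, 0, R) → 10[q0]0110
Step 3: δ(q0, 0) = (q0, 0, R) → 100[q0]110
Step 4: δ(q0, 1) = (q0, 1, R) → 1001[q0]10
Step 5: δ(q0, 1) = (q0, 1, R) → 10011[q0]0
Step 6: δ(q0, 0) = (q0, 0, R) → 100110[q0]□
Step 7: δ(q0, □) = (q1, 0, L) → 10011[q1]00
Step 8: δ(q1, 0) = (q1, 0, L) → 1001[q1]100
Step 9: δ(q1, 1) = (q1, 1, L) → 100[q1]1100
Step 10: δ(q1, 1) = (q1, 1, L) → 10[q1]01100
Step 11: δ(q1, 0) = (q1, 0, L) → 1[q1]001100
Step 12: δ(q1, 0) = (q1, 0, L) → [q1]1001100
Step 13: δ(q1, 1) = (q1, 1, L) → [q1]□1001100
Step 14: δ(q1, □) = (qA, □, R) → □[qA]1001100

The machine reaches the accept state qA and halts.
The machine halted after 14 steps (within the 21-step bound).

Answer: Yes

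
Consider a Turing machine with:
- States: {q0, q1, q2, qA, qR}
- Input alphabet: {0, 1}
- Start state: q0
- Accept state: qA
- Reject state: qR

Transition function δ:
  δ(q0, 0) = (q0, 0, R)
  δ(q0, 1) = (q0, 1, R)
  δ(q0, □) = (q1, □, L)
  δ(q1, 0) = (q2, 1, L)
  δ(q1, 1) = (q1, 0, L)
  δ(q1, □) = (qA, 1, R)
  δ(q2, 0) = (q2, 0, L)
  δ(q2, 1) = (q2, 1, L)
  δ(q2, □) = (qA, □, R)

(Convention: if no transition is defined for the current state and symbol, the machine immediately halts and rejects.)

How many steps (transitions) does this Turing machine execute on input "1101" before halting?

Execution trace:
Initial: [q0]1101
Step 1: δ(q0, 1) = (q0, 1, R) → 1[q0]101
Step 2: δ(q0, 1) = (q0, 1, R) → 11[q0]01
Step 3: δ(q0, 0) = (q0, 0, R) → 110[q0]1
Step 4: δ(q0, 1) = (q0, 1, R) → 1101[q0]□
Step 5: δ(q0, □) = (q1, □, L) → 110[q1]1□
Step 6: δ(q1, 1) = (q1, 0, L) → 11[q1]00□
Step 7: δ(q1, 0) = (q2, 1, L) → 1[q2]110□
Step 8: δ(q2, 1) = (q2, 1, L) → [q2]1110□
Step 9: δ(q2, 1) = (q2, 1, L) → [q2]□1110□
Step 10: δ(q2, □) = (qA, □, R) → □[qA]1110□

The machine reaches the accept state qA and halts.

The machine executed 10 steps before halting.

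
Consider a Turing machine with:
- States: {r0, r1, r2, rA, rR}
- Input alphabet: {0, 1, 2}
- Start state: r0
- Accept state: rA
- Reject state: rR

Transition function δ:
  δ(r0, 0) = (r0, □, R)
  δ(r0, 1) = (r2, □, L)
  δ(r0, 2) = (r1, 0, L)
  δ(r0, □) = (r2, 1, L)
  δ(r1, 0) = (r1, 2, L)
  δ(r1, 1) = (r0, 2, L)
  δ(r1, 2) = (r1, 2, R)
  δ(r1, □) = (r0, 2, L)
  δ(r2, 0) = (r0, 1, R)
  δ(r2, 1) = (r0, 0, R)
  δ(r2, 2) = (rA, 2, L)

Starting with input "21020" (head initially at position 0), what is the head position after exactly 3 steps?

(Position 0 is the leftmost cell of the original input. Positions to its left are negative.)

Execution trace (head position shown):
Step 0: [r0]21020  (head at position 0)
Step 1: move left → [r1]□01020  (head at position -1)
Step 2: move left → [r0]□201020  (head at position -2)
Step 3: move left → [r2]□1201020  (head at position -3)

After 3 steps, the head is at position -3.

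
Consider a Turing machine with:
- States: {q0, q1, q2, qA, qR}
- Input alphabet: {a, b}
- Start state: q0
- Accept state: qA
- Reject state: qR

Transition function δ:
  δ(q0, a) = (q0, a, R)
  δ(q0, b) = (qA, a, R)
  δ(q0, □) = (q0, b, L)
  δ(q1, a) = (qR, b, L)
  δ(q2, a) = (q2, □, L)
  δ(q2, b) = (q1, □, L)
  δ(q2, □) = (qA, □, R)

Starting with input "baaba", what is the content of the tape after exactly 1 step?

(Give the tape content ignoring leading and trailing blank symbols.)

Execution trace:
Initial: [q0]baaba
Step 1: δ(q0, b) = (qA, a, R) → a[qA]aaba

The machine reaches the accept state qA and halts.

After 1 step, the tape (ignoring leading/trailing blanks) is: aaaba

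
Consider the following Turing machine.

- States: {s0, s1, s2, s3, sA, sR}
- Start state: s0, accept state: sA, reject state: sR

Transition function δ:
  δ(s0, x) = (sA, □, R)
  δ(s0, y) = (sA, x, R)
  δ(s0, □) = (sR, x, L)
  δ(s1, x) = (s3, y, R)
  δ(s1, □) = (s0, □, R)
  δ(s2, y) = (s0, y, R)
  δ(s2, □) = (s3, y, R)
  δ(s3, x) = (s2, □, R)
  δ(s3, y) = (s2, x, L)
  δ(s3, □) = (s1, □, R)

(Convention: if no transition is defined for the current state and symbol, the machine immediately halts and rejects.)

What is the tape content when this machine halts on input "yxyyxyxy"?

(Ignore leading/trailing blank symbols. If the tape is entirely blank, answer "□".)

Execution trace:
Initial: [s0]yxyyxyxy
Step 1: δ(s0, y) = (sA, x, R) → x[sA]xyyxyxy

The machine reaches the accept state sA and halts.

Final tape (ignoring leading/trailing blanks): xxyyxyxy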